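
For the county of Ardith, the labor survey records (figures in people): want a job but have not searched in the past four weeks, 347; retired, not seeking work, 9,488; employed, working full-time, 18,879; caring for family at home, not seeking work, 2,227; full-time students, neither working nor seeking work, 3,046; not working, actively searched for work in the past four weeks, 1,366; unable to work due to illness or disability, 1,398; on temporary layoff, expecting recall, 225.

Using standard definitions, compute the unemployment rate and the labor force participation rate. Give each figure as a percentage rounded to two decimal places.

Employed = 18,879.
Unemployed = 1,366 + 225 = 1,591 (jobless and actively searching, or on temporary layoff).
Labor force = 18,879 + 1,591 = 20,470.
Not in labor force = 347 + 9,488 + 2,227 + 3,046 + 1,398 = 16,506 (those not working and not actively searching are outside the labor force — including those who want a job but have given up searching).
Civilian working-age population = 20,470 + 16,506 = 36,976.
Unemployment rate = 1,591 / 20,470 = 7.77%.
Labor force participation rate = 20,470 / 36,976 = 55.36%.

Unemployment rate ≈ 7.77%; labor force participation rate ≈ 55.36%.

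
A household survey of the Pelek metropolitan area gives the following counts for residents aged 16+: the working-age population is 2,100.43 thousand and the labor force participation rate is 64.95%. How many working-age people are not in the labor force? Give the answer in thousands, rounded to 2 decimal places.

About 736.20 thousand are not in the labor force.

Share not in the labor force = 1 − 0.6495 = 0.3505.
Not in labor force = 0.3505 × 2,100.43 ≈ 736.20 thousand.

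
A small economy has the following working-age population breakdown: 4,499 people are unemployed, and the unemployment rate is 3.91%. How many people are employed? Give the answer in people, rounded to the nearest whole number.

About 110,565 are employed.

Labor force = U / u = 4,499 / 0.0391 ≈ 115,064.
Employed = labor force − unemployed = 115,064 − 4,499 = 110,565.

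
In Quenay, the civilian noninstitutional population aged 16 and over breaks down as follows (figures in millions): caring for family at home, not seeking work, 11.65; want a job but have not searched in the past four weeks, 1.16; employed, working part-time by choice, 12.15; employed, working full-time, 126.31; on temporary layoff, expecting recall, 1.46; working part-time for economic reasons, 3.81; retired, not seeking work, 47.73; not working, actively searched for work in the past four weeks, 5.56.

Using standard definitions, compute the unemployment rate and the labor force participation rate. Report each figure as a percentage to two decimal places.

Unemployment rate ≈ 4.70%; labor force participation rate ≈ 71.15%.

Employed = 12.15 + 126.31 + 3.81 = 142.27 million (anyone who worked, including part-time for economic reasons, counts as employed).
Unemployed = 1.46 + 5.56 = 7.02 million (jobless and actively searching, or on temporary layoff).
Labor force = 142.27 + 7.02 = 149.29 million.
Not in labor force = 11.65 + 1.16 + 47.73 = 60.54 million (those not working and not actively searching are outside the labor force — including those who want a job but have given up searching).
Civilian working-age population = 149.29 + 60.54 = 209.83 million.
Unemployment rate = 7.02 / 149.29 = 4.70%.
Labor force participation rate = 149.29 / 209.83 = 71.15%.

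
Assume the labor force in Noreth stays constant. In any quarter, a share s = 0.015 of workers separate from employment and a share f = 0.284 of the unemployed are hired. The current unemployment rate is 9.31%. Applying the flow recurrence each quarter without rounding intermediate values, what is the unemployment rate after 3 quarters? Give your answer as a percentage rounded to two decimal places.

Unemployment rate after three quarters ≈ 6.50%.

With a fixed labor force, u_{t+1} = u_t + s·(1−u_t) − f·u_t = u_t·(1−s−f) + s.
Here 1−s−f = 0.701 and s = 0.015.
u_1 = 0.093100 × 0.701 + 0.015 = 0.080263.
u_2 = 0.080263 × 0.701 + 0.015 = 0.071264.
u_3 = 0.071264 × 0.701 + 0.015 = 0.064956.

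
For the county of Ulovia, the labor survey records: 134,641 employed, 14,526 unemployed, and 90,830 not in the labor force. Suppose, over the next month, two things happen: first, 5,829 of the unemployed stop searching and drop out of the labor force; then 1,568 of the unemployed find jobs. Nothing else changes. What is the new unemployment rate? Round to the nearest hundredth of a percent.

New unemployment rate ≈ 4.97%.

Initially, labor force = 134,641 + 14,526 = 149,167, so u = 14,526/149,167 = 9.74%.
After the first change, unemployed and labor force both fall by 5,829 → E = 134,641, U = 8,697, labor force = 143,338.
After the second change, unemployed falls and employed rises by 1,568; labor force unchanged → E = 136,209, U = 7,129, labor force = 143,338.
New unemployment rate = 7,129 / 143,338 = 4.97%.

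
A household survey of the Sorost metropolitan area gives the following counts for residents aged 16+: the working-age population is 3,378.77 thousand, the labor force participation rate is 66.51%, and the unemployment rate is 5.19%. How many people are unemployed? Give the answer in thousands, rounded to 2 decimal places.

About 116.63 thousand are unemployed.

Labor force = 0.6651 × 3,378.77 = 2,247.22 thousand.
Unemployed = 0.0519 × 2,247.22 ≈ 116.63 thousand.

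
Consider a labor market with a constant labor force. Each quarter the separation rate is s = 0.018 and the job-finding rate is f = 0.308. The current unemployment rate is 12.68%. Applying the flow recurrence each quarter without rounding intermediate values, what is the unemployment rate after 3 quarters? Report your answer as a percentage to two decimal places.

With a fixed labor force, u_{t+1} = u_t + s·(1−u_t) − f·u_t = u_t·(1−s−f) + s.
Here 1−s−f = 0.674 and s = 0.018.
u_1 = 0.126800 × 0.674 + 0.018 = 0.103463.
u_2 = 0.103463 × 0.674 + 0.018 = 0.087734.
u_3 = 0.087734 × 0.674 + 0.018 = 0.077133.

Unemployment rate after three quarters ≈ 7.71%.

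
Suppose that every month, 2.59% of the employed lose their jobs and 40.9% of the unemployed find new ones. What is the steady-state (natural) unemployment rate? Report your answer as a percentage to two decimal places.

At steady state the flows balance: s·E = f·U, so U/(E+U) = s/(s+f).
u* = 2.59 / (2.59 + 40.9) = 2.59 / 43.49 = 5.96%.

Steady-state unemployment rate ≈ 5.96%.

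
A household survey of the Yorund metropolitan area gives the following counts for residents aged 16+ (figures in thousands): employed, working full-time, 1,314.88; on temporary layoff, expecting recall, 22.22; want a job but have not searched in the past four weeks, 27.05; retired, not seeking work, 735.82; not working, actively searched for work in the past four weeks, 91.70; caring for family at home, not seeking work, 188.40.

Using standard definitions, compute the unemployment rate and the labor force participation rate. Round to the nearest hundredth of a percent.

Employed = 1,314.88 thousand.
Unemployed = 22.22 + 91.70 = 113.92 thousand (jobless and actively searching, or on temporary layoff).
Labor force = 1,314.88 + 113.92 = 1,428.80 thousand.
Not in labor force = 27.05 + 735.82 + 188.40 = 951.27 thousand (those not working and not actively searching are outside the labor force — including those who want a job but have given up searching).
Civilian working-age population = 1,428.80 + 951.27 = 2,380.07 thousand.
Unemployment rate = 113.92 / 1,428.80 = 7.97%.
Labor force participation rate = 1,428.80 / 2,380.07 = 60.03%.

Unemployment rate ≈ 7.97%; labor force participation rate ≈ 60.03%.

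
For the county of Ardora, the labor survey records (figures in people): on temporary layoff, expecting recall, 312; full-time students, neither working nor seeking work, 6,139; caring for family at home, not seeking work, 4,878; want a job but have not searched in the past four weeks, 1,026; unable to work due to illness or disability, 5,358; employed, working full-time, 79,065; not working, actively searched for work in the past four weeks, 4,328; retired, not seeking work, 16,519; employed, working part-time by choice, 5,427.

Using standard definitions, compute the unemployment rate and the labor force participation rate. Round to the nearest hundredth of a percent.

Employed = 79,065 + 5,427 = 84,492.
Unemployed = 312 + 4,328 = 4,640 (jobless and actively searching, or on temporary layoff).
Labor force = 84,492 + 4,640 = 89,132.
Not in labor force = 6,139 + 4,878 + 1,026 + 5,358 + 16,519 = 33,920 (those not working and not actively searching are outside the labor force — including those who want a job but have given up searching).
Civilian working-age population = 89,132 + 33,920 = 123,052.
Unemployment rate = 4,640 / 89,132 = 5.21%.
Labor force participation rate = 89,132 / 123,052 = 72.43%.

Unemployment rate ≈ 5.21%; labor force participation rate ≈ 72.43%.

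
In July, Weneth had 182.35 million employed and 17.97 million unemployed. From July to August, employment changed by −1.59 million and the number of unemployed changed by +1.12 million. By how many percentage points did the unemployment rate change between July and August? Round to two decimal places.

July: labor force = 182.35 + 17.97 = 200.32; u = 17.97/200.32 = 8.97%.
August: labor force = 180.76 + 19.09 = 199.85; u = 19.09/199.85 = 9.55%.
Change = 9.55% − 8.97% = +0.58 pp.

The unemployment rate changed by +0.58 percentage points.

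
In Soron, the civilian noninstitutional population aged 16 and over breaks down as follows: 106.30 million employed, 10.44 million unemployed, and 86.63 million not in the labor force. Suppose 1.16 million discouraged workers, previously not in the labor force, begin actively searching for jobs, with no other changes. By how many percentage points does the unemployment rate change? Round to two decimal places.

Initially, labor force = 106.30 + 10.44 = 116.74 million, so u = 10.44/116.74 = 8.94%.
After the change, unemployed and labor force both rise by 1.16 → E = 106.30, U = 11.60, labor force = 117.90 million.
New unemployment rate = 11.60 / 117.90 = 9.84%.
Change = 9.84% − 8.94% = +0.90 percentage points.

The unemployment rate changes by +0.90 percentage points.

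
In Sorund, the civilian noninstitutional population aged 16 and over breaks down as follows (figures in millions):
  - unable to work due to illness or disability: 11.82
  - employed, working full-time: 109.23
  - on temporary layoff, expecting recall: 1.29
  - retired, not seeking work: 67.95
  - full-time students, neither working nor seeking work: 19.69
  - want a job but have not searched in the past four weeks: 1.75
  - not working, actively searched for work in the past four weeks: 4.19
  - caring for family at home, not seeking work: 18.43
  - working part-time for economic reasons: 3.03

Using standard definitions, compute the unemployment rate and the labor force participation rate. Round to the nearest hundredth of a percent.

Employed = 109.23 + 3.03 = 112.26 million (anyone who worked, including part-time for economic reasons, counts as employed).
Unemployed = 1.29 + 4.19 = 5.48 million (jobless and actively searching, or on temporary layoff).
Labor force = 112.26 + 5.48 = 117.74 million.
Not in labor force = 11.82 + 67.95 + 19.69 + 1.75 + 18.43 = 119.64 million (those not working and not actively searching are outside the labor force — including those who want a job but have given up searching).
Civilian working-age population = 117.74 + 119.64 = 237.38 million.
Unemployment rate = 5.48 / 117.74 = 4.65%.
Labor force participation rate = 117.74 / 237.38 = 49.60%.

Unemployment rate ≈ 4.65%; labor force participation rate ≈ 49.60%.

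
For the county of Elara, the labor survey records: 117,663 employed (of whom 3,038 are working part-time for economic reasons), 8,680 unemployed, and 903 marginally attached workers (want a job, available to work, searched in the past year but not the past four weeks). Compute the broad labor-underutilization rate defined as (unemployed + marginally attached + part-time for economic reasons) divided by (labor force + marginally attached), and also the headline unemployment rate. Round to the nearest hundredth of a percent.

Broad underutilization rate ≈ 9.92%; headline unemployment rate ≈ 6.87%.

Labor force = 117,663 + 8,680 = 126,343.
Numerator = 8,680 + 903 + 3,038 = 12,621.
Denominator = 126,343 + 903 = 127,246.
Broad rate = 12,621 / 127,246 = 9.92%.
Headline unemployment rate = 8,680 / 126,343 = 6.87%.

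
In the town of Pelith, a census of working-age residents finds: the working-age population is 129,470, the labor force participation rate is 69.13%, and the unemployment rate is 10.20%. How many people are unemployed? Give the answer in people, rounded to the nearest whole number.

About 9,129 are unemployed.

Labor force = 0.6913 × 129,470 = 89,503.
Unemployed = 0.1020 × 89,503 ≈ 9,129.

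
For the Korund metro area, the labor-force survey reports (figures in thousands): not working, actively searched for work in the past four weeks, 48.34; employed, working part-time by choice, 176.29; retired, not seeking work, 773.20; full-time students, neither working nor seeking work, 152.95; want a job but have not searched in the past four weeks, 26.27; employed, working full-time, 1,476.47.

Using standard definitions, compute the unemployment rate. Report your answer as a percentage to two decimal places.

Unemployment rate ≈ 2.84%.

Employed = 176.29 + 1,476.47 = 1,652.76 thousand.
Unemployed = 48.34 thousand.
Labor force = 1,652.76 + 48.34 = 1,701.10 thousand.
Unemployment rate = 48.34 / 1,701.10 = 2.84%.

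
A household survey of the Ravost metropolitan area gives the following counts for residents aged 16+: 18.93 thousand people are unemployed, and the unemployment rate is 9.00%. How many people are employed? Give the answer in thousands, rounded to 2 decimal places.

About 191.40 thousand are employed.

Labor force = U / u = 18.93 / 0.0900 ≈ 210.33 thousand.
Employed = labor force − unemployed = 210.33 − 18.93 = 191.40 thousand.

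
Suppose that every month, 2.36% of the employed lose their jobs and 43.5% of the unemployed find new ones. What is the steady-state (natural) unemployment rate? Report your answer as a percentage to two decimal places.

Steady-state unemployment rate ≈ 5.15%.

At steady state the flows balance: s·E = f·U, so U/(E+U) = s/(s+f).
u* = 2.36 / (2.36 + 43.5) = 2.36 / 45.86 = 5.15%.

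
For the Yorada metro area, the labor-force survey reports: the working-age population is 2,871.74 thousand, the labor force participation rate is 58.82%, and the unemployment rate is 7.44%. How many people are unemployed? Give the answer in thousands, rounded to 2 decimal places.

About 125.67 thousand are unemployed.

Labor force = 0.5882 × 2,871.74 = 1,689.16 thousand.
Unemployed = 0.0744 × 1,689.16 ≈ 125.67 thousand.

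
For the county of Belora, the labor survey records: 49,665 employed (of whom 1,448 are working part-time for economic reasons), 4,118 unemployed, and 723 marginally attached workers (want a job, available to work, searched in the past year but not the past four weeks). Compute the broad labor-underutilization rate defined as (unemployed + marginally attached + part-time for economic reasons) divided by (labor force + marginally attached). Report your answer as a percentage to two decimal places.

Labor force = 49,665 + 4,118 = 53,783.
Numerator = 4,118 + 723 + 1,448 = 6,289.
Denominator = 53,783 + 723 = 54,506.
Broad rate = 6,289 / 54,506 = 11.54%.

Broad underutilization rate ≈ 11.54%.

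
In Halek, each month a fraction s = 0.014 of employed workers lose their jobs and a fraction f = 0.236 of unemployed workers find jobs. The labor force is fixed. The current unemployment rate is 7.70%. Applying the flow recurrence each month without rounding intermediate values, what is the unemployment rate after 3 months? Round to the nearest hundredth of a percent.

Unemployment rate after three months ≈ 6.49%.

With a fixed labor force, u_{t+1} = u_t + s·(1−u_t) − f·u_t = u_t·(1−s−f) + s.
Here 1−s−f = 0.750 and s = 0.014.
u_1 = 0.077000 × 0.750 + 0.014 = 0.071750.
u_2 = 0.071750 × 0.750 + 0.014 = 0.067812.
u_3 = 0.067812 × 0.750 + 0.014 = 0.064859.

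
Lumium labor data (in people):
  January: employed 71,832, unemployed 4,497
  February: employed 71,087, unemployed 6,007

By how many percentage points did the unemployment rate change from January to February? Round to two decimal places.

January: labor force = 71,832 + 4,497 = 76,329; u = 4,497/76,329 = 5.89%.
February: labor force = 71,087 + 6,007 = 77,094; u = 6,007/77,094 = 7.79%.
Change = 7.79% − 5.89% = +1.90 pp.

The unemployment rate changed by +1.90 percentage points.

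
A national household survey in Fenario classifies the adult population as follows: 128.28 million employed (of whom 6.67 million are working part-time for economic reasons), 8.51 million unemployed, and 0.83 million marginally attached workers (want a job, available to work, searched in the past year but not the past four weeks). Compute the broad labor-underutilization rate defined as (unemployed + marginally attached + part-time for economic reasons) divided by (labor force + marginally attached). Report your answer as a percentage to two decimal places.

Broad underutilization rate ≈ 11.63%.

Labor force = 128.28 + 8.51 = 136.79 million.
Numerator = 8.51 + 0.83 + 6.67 = 16.01 million.
Denominator = 136.79 + 0.83 = 137.62 million.
Broad rate = 16.01 / 137.62 = 11.63%.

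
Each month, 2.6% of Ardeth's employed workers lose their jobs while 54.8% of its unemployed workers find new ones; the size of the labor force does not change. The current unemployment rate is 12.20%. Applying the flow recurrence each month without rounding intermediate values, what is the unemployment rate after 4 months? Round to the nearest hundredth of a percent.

With a fixed labor force, u_{t+1} = u_t + s·(1−u_t) − f·u_t = u_t·(1−s−f) + s.
Here 1−s−f = 0.426 and s = 0.026.
u_1 = 0.122000 × 0.426 + 0.026 = 0.077972.
u_2 = 0.077972 × 0.426 + 0.026 = 0.059216.
u_3 = 0.059216 × 0.426 + 0.026 = 0.051226.
u_4 = 0.051226 × 0.426 + 0.026 = 0.047822.

Unemployment rate after four months ≈ 4.78%.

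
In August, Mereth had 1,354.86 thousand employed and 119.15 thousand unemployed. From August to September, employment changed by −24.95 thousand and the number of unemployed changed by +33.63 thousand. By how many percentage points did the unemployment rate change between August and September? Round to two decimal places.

August: labor force = 1,354.86 + 119.15 = 1,474.01; u = 119.15/1,474.01 = 8.08%.
September: labor force = 1,329.91 + 152.78 = 1,482.69; u = 152.78/1,482.69 = 10.30%.
Change = 10.30% − 8.08% = +2.22 pp.

The unemployment rate changed by +2.22 percentage points.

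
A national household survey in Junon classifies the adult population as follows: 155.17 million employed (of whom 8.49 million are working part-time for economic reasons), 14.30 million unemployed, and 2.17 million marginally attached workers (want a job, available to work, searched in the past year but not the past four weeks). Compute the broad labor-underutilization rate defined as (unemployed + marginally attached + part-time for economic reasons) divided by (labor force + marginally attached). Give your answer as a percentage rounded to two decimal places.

Broad underutilization rate ≈ 14.54%.

Labor force = 155.17 + 14.30 = 169.47 million.
Numerator = 14.30 + 2.17 + 8.49 = 24.96 million.
Denominator = 169.47 + 2.17 = 171.64 million.
Broad rate = 24.96 / 171.64 = 14.54%.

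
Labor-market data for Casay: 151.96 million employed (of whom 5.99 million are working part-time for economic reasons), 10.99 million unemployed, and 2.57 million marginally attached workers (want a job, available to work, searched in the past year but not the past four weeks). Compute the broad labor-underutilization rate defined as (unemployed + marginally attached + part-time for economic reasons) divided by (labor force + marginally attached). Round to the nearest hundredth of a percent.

Labor force = 151.96 + 10.99 = 162.95 million.
Numerator = 10.99 + 2.57 + 5.99 = 19.55 million.
Denominator = 162.95 + 2.57 = 165.52 million.
Broad rate = 19.55 / 165.52 = 11.81%.

Broad underutilization rate ≈ 11.81%.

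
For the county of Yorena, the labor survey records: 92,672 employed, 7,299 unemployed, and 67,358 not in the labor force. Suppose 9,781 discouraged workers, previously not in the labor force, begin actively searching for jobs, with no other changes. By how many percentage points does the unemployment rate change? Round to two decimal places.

Initially, labor force = 92,672 + 7,299 = 99,971, so u = 7,299/99,971 = 7.30%.
After the change, unemployed and labor force both rise by 9,781 → E = 92,672, U = 17,080, labor force = 109,752.
New unemployment rate = 17,080 / 109,752 = 15.56%.
Change = 15.56% − 7.30% = +8.26 percentage points.

The unemployment rate changes by +8.26 percentage points.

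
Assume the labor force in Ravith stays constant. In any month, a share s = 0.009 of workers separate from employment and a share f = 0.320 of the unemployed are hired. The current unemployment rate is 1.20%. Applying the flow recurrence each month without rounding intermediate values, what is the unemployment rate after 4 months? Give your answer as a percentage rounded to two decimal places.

Unemployment rate after four months ≈ 2.42%.

With a fixed labor force, u_{t+1} = u_t + s·(1−u_t) − f·u_t = u_t·(1−s−f) + s.
Here 1−s−f = 0.671 and s = 0.009.
u_1 = 0.012000 × 0.671 + 0.009 = 0.017052.
u_2 = 0.017052 × 0.671 + 0.009 = 0.020442.
u_3 = 0.020442 × 0.671 + 0.009 = 0.022717.
u_4 = 0.022717 × 0.671 + 0.009 = 0.024243.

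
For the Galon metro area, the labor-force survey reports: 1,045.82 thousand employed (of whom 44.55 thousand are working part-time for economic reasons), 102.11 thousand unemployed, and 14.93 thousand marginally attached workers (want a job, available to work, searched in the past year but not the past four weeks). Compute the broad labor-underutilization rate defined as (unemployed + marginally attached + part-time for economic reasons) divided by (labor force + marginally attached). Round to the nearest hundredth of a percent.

Labor force = 1,045.82 + 102.11 = 1,147.93 thousand.
Numerator = 102.11 + 14.93 + 44.55 = 161.59 thousand.
Denominator = 1,147.93 + 14.93 = 1,162.86 thousand.
Broad rate = 161.59 / 1,162.86 = 13.90%.

Broad underutilization rate ≈ 13.90%.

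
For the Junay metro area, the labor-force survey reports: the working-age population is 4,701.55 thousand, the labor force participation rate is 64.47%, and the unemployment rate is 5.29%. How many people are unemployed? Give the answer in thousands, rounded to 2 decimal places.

Labor force = 0.6447 × 4,701.55 = 3,031.09 thousand.
Unemployed = 0.0529 × 3,031.09 ≈ 160.34 thousand.

About 160.34 thousand are unemployed.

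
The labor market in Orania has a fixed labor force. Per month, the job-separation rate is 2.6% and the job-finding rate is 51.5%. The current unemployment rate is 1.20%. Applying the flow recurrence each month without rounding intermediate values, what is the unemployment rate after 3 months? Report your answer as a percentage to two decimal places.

With a fixed labor force, u_{t+1} = u_t + s·(1−u_t) − f·u_t = u_t·(1−s−f) + s.
Here 1−s−f = 0.459 and s = 0.026.
u_1 = 0.012000 × 0.459 + 0.026 = 0.031508.
u_2 = 0.031508 × 0.459 + 0.026 = 0.040462.
u_3 = 0.040462 × 0.459 + 0.026 = 0.044572.

Unemployment rate after three months ≈ 4.46%.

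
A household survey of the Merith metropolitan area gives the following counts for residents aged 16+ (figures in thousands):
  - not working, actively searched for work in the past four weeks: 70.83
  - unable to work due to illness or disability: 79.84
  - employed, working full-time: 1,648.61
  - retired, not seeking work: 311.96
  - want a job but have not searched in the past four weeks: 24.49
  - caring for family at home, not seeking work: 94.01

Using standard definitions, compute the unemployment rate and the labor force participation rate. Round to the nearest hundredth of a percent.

Employed = 1,648.61 thousand.
Unemployed = 70.83 thousand.
Labor force = 1,648.61 + 70.83 = 1,719.44 thousand.
Not in labor force = 79.84 + 311.96 + 24.49 + 94.01 = 510.30 thousand (those not working and not actively searching are outside the labor force — including those who want a job but have given up searching).
Civilian working-age population = 1,719.44 + 510.30 = 2,229.74 thousand.
Unemployment rate = 70.83 / 1,719.44 = 4.12%.
Labor force participation rate = 1,719.44 / 2,229.74 = 77.11%.

Unemployment rate ≈ 4.12%; labor force participation rate ≈ 77.11%.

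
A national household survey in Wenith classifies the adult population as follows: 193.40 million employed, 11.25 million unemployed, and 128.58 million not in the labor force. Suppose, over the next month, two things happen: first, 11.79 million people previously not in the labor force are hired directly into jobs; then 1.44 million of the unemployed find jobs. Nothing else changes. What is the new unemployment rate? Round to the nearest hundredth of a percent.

Initially, labor force = 193.40 + 11.25 = 204.65 million, so u = 11.25/204.65 = 5.50%.
After the first change, employed and labor force both rise by 11.79; unemployed unchanged → E = 205.19, U = 11.25, labor force = 216.44 million.
After the second change, unemployed falls and employed rises by 1.44; labor force unchanged → E = 206.63, U = 9.81, labor force = 216.44 million.
New unemployment rate = 9.81 / 216.44 = 4.53%.

New unemployment rate ≈ 4.53%.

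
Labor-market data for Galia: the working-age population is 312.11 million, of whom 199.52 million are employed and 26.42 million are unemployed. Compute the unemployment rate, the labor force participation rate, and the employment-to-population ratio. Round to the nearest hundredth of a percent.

Unemployment rate ≈ 11.69%; labor force participation rate ≈ 72.39%; employment-population ratio ≈ 63.93%.

Labor force = employed + unemployed = 199.52 + 26.42 = 225.94 million.
Unemployment rate = 26.42 / 225.94 = 11.69%.
Labor force participation rate = 225.94 / 312.11 = 72.39%.
Employment-population ratio = 199.52 / 312.11 = 63.93%.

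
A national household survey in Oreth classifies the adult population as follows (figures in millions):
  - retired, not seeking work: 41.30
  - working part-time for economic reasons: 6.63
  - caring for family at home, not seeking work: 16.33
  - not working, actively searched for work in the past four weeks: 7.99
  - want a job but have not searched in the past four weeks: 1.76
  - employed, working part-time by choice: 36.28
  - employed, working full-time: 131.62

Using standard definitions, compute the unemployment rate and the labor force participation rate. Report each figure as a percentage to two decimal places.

Employed = 6.63 + 36.28 + 131.62 = 174.53 million (anyone who worked, including part-time for economic reasons, counts as employed).
Unemployed = 7.99 million.
Labor force = 174.53 + 7.99 = 182.52 million.
Not in labor force = 41.30 + 16.33 + 1.76 = 59.39 million (those not working and not actively searching are outside the labor force — including those who want a job but have given up searching).
Civilian working-age population = 182.52 + 59.39 = 241.91 million.
Unemployment rate = 7.99 / 182.52 = 4.38%.
Labor force participation rate = 182.52 / 241.91 = 75.45%.

Unemployment rate ≈ 4.38%; labor force participation rate ≈ 75.45%.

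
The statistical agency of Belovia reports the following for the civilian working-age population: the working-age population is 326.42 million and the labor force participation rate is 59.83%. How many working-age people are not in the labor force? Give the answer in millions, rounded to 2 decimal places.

About 131.12 million are not in the labor force.

Share not in the labor force = 1 − 0.5983 = 0.4017.
Not in labor force = 0.4017 × 326.42 ≈ 131.12 million.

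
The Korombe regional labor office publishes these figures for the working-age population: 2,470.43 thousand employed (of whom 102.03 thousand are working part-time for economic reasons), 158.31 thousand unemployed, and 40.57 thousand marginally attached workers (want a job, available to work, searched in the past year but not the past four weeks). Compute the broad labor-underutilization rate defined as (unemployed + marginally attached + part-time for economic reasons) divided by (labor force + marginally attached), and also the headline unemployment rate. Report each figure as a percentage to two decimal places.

Broad underutilization rate ≈ 11.27%; headline unemployment rate ≈ 6.02%.

Labor force = 2,470.43 + 158.31 = 2,628.74 thousand.
Numerator = 158.31 + 40.57 + 102.03 = 300.91 thousand.
Denominator = 2,628.74 + 40.57 = 2,669.31 thousand.
Broad rate = 300.91 / 2,669.31 = 11.27%.
Headline unemployment rate = 158.31 / 2,628.74 = 6.02%.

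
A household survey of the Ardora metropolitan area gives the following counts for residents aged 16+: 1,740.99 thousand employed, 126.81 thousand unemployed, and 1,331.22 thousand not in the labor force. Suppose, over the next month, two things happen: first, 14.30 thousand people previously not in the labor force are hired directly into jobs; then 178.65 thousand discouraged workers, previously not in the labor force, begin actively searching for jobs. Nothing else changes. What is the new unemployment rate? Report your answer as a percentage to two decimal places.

New unemployment rate ≈ 14.82%.

Initially, labor force = 1,740.99 + 126.81 = 1,867.80 thousand, so u = 126.81/1,867.80 = 6.79%.
After the first change, employed and labor force both rise by 14.30; unemployed unchanged → E = 1,755.29, U = 126.81, labor force = 1,882.10 thousand.
After the second change, unemployed and labor force both rise by 178.65 → E = 1,755.29, U = 305.46, labor force = 2,060.75 thousand.
New unemployment rate = 305.46 / 2,060.75 = 14.82%.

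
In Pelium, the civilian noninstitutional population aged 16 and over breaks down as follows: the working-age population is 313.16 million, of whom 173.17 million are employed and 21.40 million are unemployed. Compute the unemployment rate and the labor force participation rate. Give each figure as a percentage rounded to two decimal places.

Labor force = employed + unemployed = 173.17 + 21.40 = 194.57 million.
Unemployment rate = 21.40 / 194.57 = 11.00%.
Labor force participation rate = 194.57 / 313.16 = 62.13%.

Unemployment rate ≈ 11.00%; labor force participation rate ≈ 62.13%.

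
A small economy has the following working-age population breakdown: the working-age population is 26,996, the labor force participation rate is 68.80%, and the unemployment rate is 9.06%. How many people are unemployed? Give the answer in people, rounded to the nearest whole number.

Labor force = 0.6880 × 26,996 = 18,573.
Unemployed = 0.0906 × 18,573 ≈ 1,683.

About 1,683 are unemployed.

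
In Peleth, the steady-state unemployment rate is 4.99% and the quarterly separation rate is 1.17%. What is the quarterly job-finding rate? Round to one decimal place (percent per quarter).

From u* = s/(s+f): f = s·(1−u)/u.
f = 1.17 × (1 − 0.0499) / 0.0499 = 1.1116 / 0.0499 ≈ 22.3% per quarter.

Job-finding rate ≈ 22.3% per quarter.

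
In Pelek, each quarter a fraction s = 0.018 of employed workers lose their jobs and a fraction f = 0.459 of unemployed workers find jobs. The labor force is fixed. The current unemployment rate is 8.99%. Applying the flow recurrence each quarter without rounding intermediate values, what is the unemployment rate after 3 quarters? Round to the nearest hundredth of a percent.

With a fixed labor force, u_{t+1} = u_t + s·(1−u_t) − f·u_t = u_t·(1−s−f) + s.
Here 1−s−f = 0.523 and s = 0.018.
u_1 = 0.089900 × 0.523 + 0.018 = 0.065018.
u_2 = 0.065018 × 0.523 + 0.018 = 0.052004.
u_3 = 0.052004 × 0.523 + 0.018 = 0.045198.

Unemployment rate after three quarters ≈ 4.52%.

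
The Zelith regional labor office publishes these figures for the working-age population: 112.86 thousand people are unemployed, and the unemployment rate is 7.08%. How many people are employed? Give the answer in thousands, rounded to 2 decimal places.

Labor force = U / u = 112.86 / 0.0708 ≈ 1,594.07 thousand.
Employed = labor force − unemployed = 1,594.07 − 112.86 = 1,481.21 thousand.

About 1,481.21 thousand are employed.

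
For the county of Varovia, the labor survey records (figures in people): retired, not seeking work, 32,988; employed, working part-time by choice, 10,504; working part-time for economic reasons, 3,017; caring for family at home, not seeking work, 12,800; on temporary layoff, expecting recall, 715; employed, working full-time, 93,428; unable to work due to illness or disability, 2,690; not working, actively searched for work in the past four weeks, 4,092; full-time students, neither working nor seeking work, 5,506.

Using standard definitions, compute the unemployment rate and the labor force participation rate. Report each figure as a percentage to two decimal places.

Unemployment rate ≈ 4.30%; labor force participation rate ≈ 67.43%.

Employed = 10,504 + 3,017 + 93,428 = 106,949 (anyone who worked, including part-time for economic reasons, counts as employed).
Unemployed = 715 + 4,092 = 4,807 (jobless and actively searching, or on temporary layoff).
Labor force = 106,949 + 4,807 = 111,756.
Not in labor force = 32,988 + 12,800 + 2,690 + 5,506 = 53,984 (those not working and not actively searching are outside the labor force).
Civilian working-age population = 111,756 + 53,984 = 165,740.
Unemployment rate = 4,807 / 111,756 = 4.30%.
Labor force participation rate = 111,756 / 165,740 = 67.43%.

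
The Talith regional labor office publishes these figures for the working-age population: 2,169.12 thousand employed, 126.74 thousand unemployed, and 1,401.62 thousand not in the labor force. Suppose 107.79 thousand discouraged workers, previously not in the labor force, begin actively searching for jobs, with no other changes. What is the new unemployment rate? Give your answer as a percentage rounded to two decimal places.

New unemployment rate ≈ 9.76%.

Initially, labor force = 2,169.12 + 126.74 = 2,295.86 thousand, so u = 126.74/2,295.86 = 5.52%.
After the change, unemployed and labor force both rise by 107.79 → E = 2,169.12, U = 234.53, labor force = 2,403.65 thousand.
New unemployment rate = 234.53 / 2,403.65 = 9.76%.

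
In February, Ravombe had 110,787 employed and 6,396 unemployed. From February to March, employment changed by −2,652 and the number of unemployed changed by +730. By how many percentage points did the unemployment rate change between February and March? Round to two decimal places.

February: labor force = 110,787 + 6,396 = 117,183; u = 6,396/117,183 = 5.46%.
March: labor force = 108,135 + 7,126 = 115,261; u = 7,126/115,261 = 6.18%.
Change = 6.18% − 5.46% = +0.72 pp.

The unemployment rate changed by +0.72 percentage points.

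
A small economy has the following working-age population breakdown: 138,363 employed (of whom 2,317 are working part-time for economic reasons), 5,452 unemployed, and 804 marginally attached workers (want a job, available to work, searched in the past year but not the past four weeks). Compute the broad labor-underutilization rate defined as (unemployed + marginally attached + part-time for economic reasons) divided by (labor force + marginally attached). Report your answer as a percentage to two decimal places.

Labor force = 138,363 + 5,452 = 143,815.
Numerator = 5,452 + 804 + 2,317 = 8,573.
Denominator = 143,815 + 804 = 144,619.
Broad rate = 8,573 / 144,619 = 5.93%.

Broad underutilization rate ≈ 5.93%.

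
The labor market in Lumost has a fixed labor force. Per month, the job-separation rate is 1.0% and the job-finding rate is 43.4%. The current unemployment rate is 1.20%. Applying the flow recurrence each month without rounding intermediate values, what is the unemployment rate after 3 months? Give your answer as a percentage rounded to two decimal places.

With a fixed labor force, u_{t+1} = u_t + s·(1−u_t) − f·u_t = u_t·(1−s−f) + s.
Here 1−s−f = 0.556 and s = 0.010.
u_1 = 0.012000 × 0.556 + 0.010 = 0.016672.
u_2 = 0.016672 × 0.556 + 0.010 = 0.019270.
u_3 = 0.019270 × 0.556 + 0.010 = 0.020714.

Unemployment rate after three months ≈ 2.07%.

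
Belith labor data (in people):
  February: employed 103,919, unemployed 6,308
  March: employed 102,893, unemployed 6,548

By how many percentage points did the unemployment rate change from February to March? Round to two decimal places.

The unemployment rate changed by +0.26 percentage points.

February: labor force = 103,919 + 6,308 = 110,227; u = 6,308/110,227 = 5.72%.
March: labor force = 102,893 + 6,548 = 109,441; u = 6,548/109,441 = 5.98%.
Change = 5.98% − 5.72% = +0.26 pp.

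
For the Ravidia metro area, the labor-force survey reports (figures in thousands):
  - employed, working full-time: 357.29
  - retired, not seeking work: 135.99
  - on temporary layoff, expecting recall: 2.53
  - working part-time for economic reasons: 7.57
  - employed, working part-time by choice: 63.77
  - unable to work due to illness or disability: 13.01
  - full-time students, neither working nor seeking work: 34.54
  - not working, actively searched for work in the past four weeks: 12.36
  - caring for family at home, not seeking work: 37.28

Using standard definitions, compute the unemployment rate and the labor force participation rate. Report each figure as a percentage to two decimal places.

Employed = 357.29 + 7.57 + 63.77 = 428.63 thousand (anyone who worked, including part-time for economic reasons, counts as employed).
Unemployed = 2.53 + 12.36 = 14.89 thousand (jobless and actively searching, or on temporary layoff).
Labor force = 428.63 + 14.89 = 443.52 thousand.
Not in labor force = 135.99 + 13.01 + 34.54 + 37.28 = 220.82 thousand (those not working and not actively searching are outside the labor force).
Civilian working-age population = 443.52 + 220.82 = 664.34 thousand.
Unemployment rate = 14.89 / 443.52 = 3.36%.
Labor force participation rate = 443.52 / 664.34 = 66.76%.

Unemployment rate ≈ 3.36%; labor force participation rate ≈ 66.76%.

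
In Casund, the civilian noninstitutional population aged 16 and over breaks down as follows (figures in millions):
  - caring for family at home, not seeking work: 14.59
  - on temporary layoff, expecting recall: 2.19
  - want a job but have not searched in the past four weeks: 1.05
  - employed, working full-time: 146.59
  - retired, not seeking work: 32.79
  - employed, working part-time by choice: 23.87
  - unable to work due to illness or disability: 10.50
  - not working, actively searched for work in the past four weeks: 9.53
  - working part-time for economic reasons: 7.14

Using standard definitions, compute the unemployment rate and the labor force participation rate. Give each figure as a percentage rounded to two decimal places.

Employed = 146.59 + 23.87 + 7.14 = 177.60 million (anyone who worked, including part-time for economic reasons, counts as employed).
Unemployed = 2.19 + 9.53 = 11.72 million (jobless and actively searching, or on temporary layoff).
Labor force = 177.60 + 11.72 = 189.32 million.
Not in labor force = 14.59 + 1.05 + 32.79 + 10.50 = 58.93 million (those not working and not actively searching are outside the labor force — including those who want a job but have given up searching).
Civilian working-age population = 189.32 + 58.93 = 248.25 million.
Unemployment rate = 11.72 / 189.32 = 6.19%.
Labor force participation rate = 189.32 / 248.25 = 76.26%.

Unemployment rate ≈ 6.19%; labor force participation rate ≈ 76.26%.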